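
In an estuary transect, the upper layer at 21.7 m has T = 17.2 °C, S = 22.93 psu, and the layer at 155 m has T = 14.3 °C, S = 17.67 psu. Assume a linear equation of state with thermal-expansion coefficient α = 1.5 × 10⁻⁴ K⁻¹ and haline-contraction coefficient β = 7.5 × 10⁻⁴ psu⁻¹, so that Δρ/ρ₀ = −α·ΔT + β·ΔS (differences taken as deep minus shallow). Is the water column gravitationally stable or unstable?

unstable

ΔT = 14.3 − 17.2 = -2.9 K and ΔS = 17.67 − 22.93 = -5.26 psu (deep − shallow).
−αΔT = 4.35 × 10⁻⁴; βΔS = -3.945 × 10⁻³; sum Δρ/ρ₀ = -3.51 × 10⁻³.
Δρ/ρ₀ < 0, so Δρ < 0: deeper water is lighter → statically unstable; the column would overturn.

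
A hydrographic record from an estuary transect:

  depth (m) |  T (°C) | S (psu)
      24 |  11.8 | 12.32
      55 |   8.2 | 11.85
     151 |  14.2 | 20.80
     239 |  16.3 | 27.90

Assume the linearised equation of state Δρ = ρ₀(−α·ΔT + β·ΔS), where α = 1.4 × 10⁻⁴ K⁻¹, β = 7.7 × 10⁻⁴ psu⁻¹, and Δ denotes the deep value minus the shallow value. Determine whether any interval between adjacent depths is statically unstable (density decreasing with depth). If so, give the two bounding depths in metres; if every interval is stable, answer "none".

none

Evaluate Δρ/ρ₀ = −αΔT + βΔS across each adjacent pair:
  24–55 m: −αΔT+βΔS = −(1.4 × 10⁻⁴)(-3.6)+(7.7 × 10⁻⁴)(-0.47) = 1.4 × 10⁻⁴ → stable
  55–151 m: −αΔT+βΔS = −(1.4 × 10⁻⁴)(+6.0)+(7.7 × 10⁻⁴)(+8.95) = 6.1 × 10⁻³ → stable
  151–239 m: −αΔT+βΔS = −(1.4 × 10⁻⁴)(+2.1)+(7.7 × 10⁻⁴)(+7.10) = 5.2 × 10⁻³ → stable
Every interval has Δρ > 0: the column is stably stratified throughout.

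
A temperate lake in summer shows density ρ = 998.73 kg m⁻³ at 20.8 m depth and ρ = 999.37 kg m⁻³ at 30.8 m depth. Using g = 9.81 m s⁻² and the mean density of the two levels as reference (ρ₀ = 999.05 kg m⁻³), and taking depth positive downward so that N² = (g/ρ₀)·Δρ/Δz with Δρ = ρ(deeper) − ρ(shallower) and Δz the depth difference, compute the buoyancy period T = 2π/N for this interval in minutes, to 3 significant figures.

4.18 min

Δρ = 999.37 − 998.73 = 0.64 kg m⁻³ over Δz = 30.8 − 20.8 = 10 m.
N² = (9.81/999.05) × (0.64/10) = 6.2844 × 10⁻⁴ s⁻².
N = √(6.2844 × 10⁻⁴) = 0.025069 rad s⁻¹, so T = 2π/N = 250.64 s = 4.1773 min ≈ 4.18 min.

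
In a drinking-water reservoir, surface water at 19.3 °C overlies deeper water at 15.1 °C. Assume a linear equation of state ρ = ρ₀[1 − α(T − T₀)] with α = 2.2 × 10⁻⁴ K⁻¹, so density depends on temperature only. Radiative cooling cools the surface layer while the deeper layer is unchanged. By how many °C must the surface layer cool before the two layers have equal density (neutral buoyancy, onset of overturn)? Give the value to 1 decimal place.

With temperature the only control, equal density requires T_surf′ = T_deep.
T_surf′ = 15.1 °C.
Cooling required: 19.3 − 15.1 = 4.2 °C.

4.2 °C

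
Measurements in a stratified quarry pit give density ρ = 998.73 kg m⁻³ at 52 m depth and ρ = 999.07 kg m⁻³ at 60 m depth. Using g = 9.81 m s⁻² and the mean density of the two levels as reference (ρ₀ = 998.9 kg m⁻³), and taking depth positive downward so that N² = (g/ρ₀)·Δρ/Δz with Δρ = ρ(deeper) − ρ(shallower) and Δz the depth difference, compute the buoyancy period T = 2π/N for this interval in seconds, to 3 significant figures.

308 s

Δρ = 999.07 − 998.73 = 0.34 kg m⁻³ over Δz = 60 − 52 = 8 m.
N² = (9.81/998.9) × (0.34/8) = 4.1738 × 10⁻⁴ s⁻².
N = √(4.1738 × 10⁻⁴) = 0.020430 rad s⁻¹, so T = 2π/N = 307.55 s ≈ 308 s.
A positive N² confirms static stability across the interval.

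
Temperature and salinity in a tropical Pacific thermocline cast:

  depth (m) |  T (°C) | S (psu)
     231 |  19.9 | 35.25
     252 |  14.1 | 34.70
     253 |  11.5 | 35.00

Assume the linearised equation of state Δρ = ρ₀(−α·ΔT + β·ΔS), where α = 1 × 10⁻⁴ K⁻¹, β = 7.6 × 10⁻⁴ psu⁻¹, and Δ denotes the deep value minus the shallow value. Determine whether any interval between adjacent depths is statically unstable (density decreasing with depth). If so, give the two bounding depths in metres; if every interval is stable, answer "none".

Evaluate Δρ/ρ₀ = −αΔT + βΔS across each adjacent pair:
  231–252 m: −αΔT+βΔS = −(1 × 10⁻⁴)(-5.8)+(7.6 × 10⁻⁴)(-0.55) = 1.6 × 10⁻⁴ → stable
  252–253 m: −αΔT+βΔS = −(1 × 10⁻⁴)(-2.6)+(7.6 × 10⁻⁴)(+0.30) = 4.9 × 10⁻⁴ → stable
Every interval has Δρ > 0: the column is stably stratified throughout.

none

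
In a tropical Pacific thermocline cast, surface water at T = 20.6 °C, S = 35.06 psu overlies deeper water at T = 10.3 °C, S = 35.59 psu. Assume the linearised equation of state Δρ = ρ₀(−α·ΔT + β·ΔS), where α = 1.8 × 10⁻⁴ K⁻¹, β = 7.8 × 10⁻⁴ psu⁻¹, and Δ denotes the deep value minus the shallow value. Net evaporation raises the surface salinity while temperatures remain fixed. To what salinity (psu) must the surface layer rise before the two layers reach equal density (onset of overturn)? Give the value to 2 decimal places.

Neutral buoyancy requires −α(T_deep − T_surf) + β(S_deep − S_surf′) = 0.
S_surf′ = S_deep − (α/β)·ΔT = 35.59 − (1.8 × 10⁻⁴/7.8 × 10⁻⁴)·(-10.3) = 37.9669 psu.
Increase required: 37.9669 − 35.06 = 2.9069 psu.

37.97 psu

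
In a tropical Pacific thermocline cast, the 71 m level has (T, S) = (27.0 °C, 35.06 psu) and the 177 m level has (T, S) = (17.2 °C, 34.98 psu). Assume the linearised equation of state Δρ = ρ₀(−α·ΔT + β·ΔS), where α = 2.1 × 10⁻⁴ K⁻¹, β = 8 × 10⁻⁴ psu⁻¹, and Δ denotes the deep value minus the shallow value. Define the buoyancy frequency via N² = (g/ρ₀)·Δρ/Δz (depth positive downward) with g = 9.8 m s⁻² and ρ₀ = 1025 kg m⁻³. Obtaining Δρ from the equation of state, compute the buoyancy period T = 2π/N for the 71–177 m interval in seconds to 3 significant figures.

463 s

ΔT = -9.8 K, ΔS = -0.08 psu (deep − shallow).
Δρ/ρ₀ = −αΔT + βΔS = 2.058 × 10⁻³ − 6.40 × 10⁻⁵ = 1.994 × 10⁻³, so Δρ ≈ 2.044 kg m⁻³.
N² = (g/ρ₀)·Δρ/Δz = g·(Δρ/ρ₀)/Δz = 9.8 × 1.994 × 10⁻³ / 106 = 1.8435 × 10⁻⁴ s⁻².
N = √(1.8435 × 10⁻⁴) = 0.013578 rad s⁻¹ → T = 2π/N = 462.75 s ≈ 463 s.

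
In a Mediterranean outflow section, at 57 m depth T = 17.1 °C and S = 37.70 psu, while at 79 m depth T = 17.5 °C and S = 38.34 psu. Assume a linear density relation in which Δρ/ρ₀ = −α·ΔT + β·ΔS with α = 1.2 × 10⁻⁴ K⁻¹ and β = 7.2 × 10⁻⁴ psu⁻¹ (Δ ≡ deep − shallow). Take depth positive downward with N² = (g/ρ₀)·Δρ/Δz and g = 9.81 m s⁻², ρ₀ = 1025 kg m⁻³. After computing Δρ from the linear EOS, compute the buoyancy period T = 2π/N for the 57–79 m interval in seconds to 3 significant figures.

ΔT = +0.4 K, ΔS = +0.64 psu (deep − shallow).
Δρ/ρ₀ = −αΔT + βΔS = -4.80 × 10⁻⁵ + 4.608 × 10⁻⁴ = 4.128 × 10⁻⁴, so Δρ ≈ 0.4231 kg m⁻³.
N² = (g/ρ₀)·Δρ/Δz = g·(Δρ/ρ₀)/Δz = 9.81 × 4.128 × 10⁻⁴ / 22 = 1.8407 × 10⁻⁴ s⁻².
N = √(1.8407 × 10⁻⁴) = 0.013567 rad s⁻¹ → T = 2π/N = 463.12 s ≈ 463 s.

463 s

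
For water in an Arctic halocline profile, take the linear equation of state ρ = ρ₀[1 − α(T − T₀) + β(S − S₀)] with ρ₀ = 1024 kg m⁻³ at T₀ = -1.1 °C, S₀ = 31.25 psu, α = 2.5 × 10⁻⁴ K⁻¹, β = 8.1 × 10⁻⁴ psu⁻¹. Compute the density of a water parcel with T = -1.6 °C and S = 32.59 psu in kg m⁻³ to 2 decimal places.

T − T₀ = -0.5 K, S − S₀ = +1.34 psu.
Bracket = 1 − α·(-0.5) + β·(+1.34) = 1 + (1.2104 × 10⁻³) = 1.0012104.
ρ = 1024 × 1.0012104 = 1025.24 kg m⁻³.

1025.24 kg m⁻³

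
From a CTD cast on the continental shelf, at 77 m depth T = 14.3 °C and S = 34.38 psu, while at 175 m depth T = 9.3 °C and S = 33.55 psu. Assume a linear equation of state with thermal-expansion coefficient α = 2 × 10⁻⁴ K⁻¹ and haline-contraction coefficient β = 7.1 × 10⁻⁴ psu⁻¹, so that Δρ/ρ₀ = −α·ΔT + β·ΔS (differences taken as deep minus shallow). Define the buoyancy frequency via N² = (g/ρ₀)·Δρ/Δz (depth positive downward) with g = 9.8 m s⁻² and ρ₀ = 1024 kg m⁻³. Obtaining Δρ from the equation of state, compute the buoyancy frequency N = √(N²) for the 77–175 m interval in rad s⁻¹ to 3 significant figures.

6.41 × 10⁻³ rad s⁻¹

ΔT = -5.0 K, ΔS = -0.83 psu (deep − shallow).
Δρ/ρ₀ = −αΔT + βΔS = 1.00 × 10⁻³ − 5.893 × 10⁻⁴ = 4.107 × 10⁻⁴, so Δρ ≈ 0.4206 kg m⁻³.
N² = (g/ρ₀)·Δρ/Δz = g·(Δρ/ρ₀)/Δz = 9.8 × 4.107 × 10⁻⁴ / 98 = 4.1070 × 10⁻⁵ s⁻².
N = √(4.1070 × 10⁻⁵) = 6.4086 × 10⁻³ rad s⁻¹ ≈ 6.41 × 10⁻³ rad s⁻¹.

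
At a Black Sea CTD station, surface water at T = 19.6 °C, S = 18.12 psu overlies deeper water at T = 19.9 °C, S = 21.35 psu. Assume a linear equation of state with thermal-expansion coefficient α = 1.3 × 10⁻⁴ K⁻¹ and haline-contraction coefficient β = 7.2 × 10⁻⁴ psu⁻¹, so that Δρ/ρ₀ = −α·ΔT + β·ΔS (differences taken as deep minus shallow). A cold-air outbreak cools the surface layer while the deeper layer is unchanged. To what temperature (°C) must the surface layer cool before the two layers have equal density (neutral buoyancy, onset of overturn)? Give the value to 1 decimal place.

Neutral buoyancy requires Δρ = 0, i.e. −α(T_deep − T_surf′) + β(S_deep − S_surf) = 0.
T_surf′ = T_deep − (β/α)·ΔS = 19.9 − (7.2 × 10⁻⁴/1.3 × 10⁻⁴)·(+3.23) = 2.011 °C.
Cooling required: 19.6 − (2.011) = 17.589 °C.

2.0 °C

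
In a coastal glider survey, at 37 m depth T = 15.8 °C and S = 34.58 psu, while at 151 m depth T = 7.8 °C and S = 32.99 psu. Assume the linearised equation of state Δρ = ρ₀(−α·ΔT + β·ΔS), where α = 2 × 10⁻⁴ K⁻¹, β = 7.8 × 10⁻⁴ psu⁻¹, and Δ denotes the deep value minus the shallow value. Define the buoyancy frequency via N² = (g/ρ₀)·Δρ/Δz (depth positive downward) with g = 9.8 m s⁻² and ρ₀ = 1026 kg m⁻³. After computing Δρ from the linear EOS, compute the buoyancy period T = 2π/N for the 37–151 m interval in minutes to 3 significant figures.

ΔT = -8.0 K, ΔS = -1.59 psu (deep − shallow).
Δρ/ρ₀ = −αΔT + βΔS = 1.60 × 10⁻³ − 1.2402 × 10⁻³ = 3.598 × 10⁻⁴, so Δρ ≈ 0.3692 kg m⁻³.
N² = (g/ρ₀)·Δρ/Δz = g·(Δρ/ρ₀)/Δz = 9.8 × 3.598 × 10⁻⁴ / 114 = 3.0930 × 10⁻⁵ s⁻².
N = √(3.0930 × 10⁻⁵) = 5.5615 × 10⁻³ rad s⁻¹ → T = 2π/N = 1.1298 × 10³ s = 18.830 min ≈ 18.8 min.

18.8 min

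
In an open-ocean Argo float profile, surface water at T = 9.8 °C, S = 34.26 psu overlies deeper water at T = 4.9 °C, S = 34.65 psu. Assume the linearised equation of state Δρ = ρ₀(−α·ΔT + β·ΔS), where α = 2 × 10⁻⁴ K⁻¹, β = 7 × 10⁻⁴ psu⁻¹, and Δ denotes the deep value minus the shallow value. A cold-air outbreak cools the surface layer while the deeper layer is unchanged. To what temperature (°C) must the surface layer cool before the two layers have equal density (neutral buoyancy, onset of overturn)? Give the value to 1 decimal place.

3.5 °C

Neutral buoyancy requires Δρ = 0, i.e. −α(T_deep − T_surf′) + β(S_deep − S_surf) = 0.
T_surf′ = T_deep − (β/α)·ΔS = 4.9 − (7 × 10⁻⁴/2 × 10⁻⁴)·(+0.39) = 3.535 °C.
Cooling required: 9.8 − (3.535) = 6.265 °C.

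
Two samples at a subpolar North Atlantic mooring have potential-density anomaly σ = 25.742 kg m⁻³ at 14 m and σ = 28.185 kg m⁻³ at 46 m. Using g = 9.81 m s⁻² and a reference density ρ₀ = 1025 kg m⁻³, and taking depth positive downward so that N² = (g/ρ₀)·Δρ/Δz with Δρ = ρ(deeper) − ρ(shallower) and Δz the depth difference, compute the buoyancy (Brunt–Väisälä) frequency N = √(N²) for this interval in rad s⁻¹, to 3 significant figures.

Δρ = 1028.185 − 1025.742 = 2.443 kg m⁻³ over Δz = 46 − 14 = 32 m.
N² = (9.81/1025) × (2.443/32) = 7.3067 × 10⁻⁴ s⁻².
N = √(7.3067 × 10⁻⁴) = 0.027031 rad s⁻¹ ≈ 0.0270 rad s⁻¹.

0.0270 rad s⁻¹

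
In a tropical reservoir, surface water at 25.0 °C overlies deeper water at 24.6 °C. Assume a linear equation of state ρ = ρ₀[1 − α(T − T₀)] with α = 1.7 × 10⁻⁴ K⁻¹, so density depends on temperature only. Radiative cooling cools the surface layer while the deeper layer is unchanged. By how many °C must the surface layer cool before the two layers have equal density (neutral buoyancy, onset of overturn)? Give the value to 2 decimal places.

With temperature the only control, equal density requires T_surf′ = T_deep.
T_surf′ = 24.6 °C.
Cooling required: 25.0 − 24.6 = 0.40 °C.

0.40 °C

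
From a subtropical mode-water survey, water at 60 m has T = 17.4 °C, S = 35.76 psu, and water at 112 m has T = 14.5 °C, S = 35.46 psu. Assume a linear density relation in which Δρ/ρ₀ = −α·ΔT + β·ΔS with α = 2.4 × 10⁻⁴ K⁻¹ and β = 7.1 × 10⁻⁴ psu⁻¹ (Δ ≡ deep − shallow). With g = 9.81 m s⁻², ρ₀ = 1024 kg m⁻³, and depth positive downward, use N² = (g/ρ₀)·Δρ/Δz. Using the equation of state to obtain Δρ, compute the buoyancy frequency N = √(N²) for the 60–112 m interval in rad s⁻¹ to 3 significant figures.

9.55 × 10⁻³ rad s⁻¹

ΔT = -2.9 K, ΔS = -0.30 psu (deep − shallow).
Δρ/ρ₀ = −αΔT + βΔS = 6.96 × 10⁻⁴ − 2.13 × 10⁻⁴ = 4.83 × 10⁻⁴, so Δρ ≈ 0.4946 kg m⁻³.
N² = (g/ρ₀)·Δρ/Δz = g·(Δρ/ρ₀)/Δz = 9.81 × 4.83 × 10⁻⁴ / 52 = 9.1120 × 10⁻⁵ s⁻².
N = √(9.1120 × 10⁻⁵) = 9.5457 × 10⁻³ rad s⁻¹ ≈ 9.55 × 10⁻³ rad s⁻¹.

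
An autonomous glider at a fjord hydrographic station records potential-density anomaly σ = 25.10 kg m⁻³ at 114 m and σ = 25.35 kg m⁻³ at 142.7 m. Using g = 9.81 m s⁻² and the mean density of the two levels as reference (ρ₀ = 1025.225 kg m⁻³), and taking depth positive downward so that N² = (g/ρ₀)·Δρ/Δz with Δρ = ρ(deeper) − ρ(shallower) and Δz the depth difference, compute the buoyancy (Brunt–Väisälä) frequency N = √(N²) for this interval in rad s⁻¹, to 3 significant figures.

Δρ = 1025.35 − 1025.10 = 0.25 kg m⁻³ over Δz = 142.7 − 114 = 28.7 m.
N² = (9.81/1025.225) × (0.25/28.7) = 8.3350 × 10⁻⁵ s⁻².
N = √(8.3350 × 10⁻⁵) = 9.1296 × 10⁻³ rad s⁻¹ ≈ 9.13 × 10⁻³ rad s⁻¹.

9.13 × 10⁻³ rad s⁻¹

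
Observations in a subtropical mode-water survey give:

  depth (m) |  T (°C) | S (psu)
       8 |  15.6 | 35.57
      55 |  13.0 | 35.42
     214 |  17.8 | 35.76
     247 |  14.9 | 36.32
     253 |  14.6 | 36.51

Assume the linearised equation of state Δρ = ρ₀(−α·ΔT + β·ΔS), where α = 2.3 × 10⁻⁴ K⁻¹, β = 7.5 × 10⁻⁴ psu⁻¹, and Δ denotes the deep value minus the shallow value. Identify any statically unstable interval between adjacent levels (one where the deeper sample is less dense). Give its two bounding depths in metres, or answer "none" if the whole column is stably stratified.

Evaluate Δρ/ρ₀ = −αΔT + βΔS across each adjacent pair:
  8–55 m: −αΔT+βΔS = −(2.3 × 10⁻⁴)(-2.6)+(7.5 × 10⁻⁴)(-0.15) = 4.9 × 10⁻⁴ → stable
  55–214 m: −αΔT+βΔS = −(2.3 × 10⁻⁴)(+4.8)+(7.5 × 10⁻⁴)(+0.34) = -8.5 × 10⁻⁴ → UNSTABLE
  214–247 m: −αΔT+βΔS = −(2.3 × 10⁻⁴)(-2.9)+(7.5 × 10⁻⁴)(+0.56) = 1.1 × 10⁻³ → stable
  247–253 m: −αΔT+βΔS = −(2.3 × 10⁻⁴)(-0.3)+(7.5 × 10⁻⁴)(+0.19) = 2.1 × 10⁻⁴ → stable
The 55–214 m interval has Δρ < 0: lighter water underlies denser water.

55–214 m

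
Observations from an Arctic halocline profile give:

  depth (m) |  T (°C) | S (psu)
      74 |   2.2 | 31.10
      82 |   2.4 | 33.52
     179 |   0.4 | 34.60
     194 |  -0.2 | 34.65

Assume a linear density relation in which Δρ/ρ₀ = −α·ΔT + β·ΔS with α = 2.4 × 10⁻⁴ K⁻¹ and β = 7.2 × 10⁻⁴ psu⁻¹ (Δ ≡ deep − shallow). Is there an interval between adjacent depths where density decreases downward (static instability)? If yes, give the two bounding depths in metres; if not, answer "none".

none

Evaluate Δρ/ρ₀ = −αΔT + βΔS across each adjacent pair:
  74–82 m: −αΔT+βΔS = −(2.4 × 10⁻⁴)(+0.2)+(7.2 × 10⁻⁴)(+2.42) = 1.7 × 10⁻³ → stable
  82–179 m: −αΔT+βΔS = −(2.4 × 10⁻⁴)(-2.0)+(7.2 × 10⁻⁴)(+1.08) = 1.3 × 10⁻³ → stable
  179–194 m: −αΔT+βΔS = −(2.4 × 10⁻⁴)(-0.6)+(7.2 × 10⁻⁴)(+0.05) = 1.8 × 10⁻⁴ → stable
Every interval has Δρ > 0: the column is stably stratified throughout.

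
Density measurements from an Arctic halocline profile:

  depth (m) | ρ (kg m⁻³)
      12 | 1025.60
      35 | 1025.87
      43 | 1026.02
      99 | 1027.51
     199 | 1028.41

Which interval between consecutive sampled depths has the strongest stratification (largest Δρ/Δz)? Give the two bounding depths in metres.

Compute the density gradient over each adjacent pair:
  12–35 m: Δρ/Δz = 0.27/23 = 0.012 kg m⁻⁴
  35–43 m: Δρ/Δz = 0.15/8 = 0.019 kg m⁻⁴
  43–99 m: Δρ/Δz = 1.49/56 = 0.027 kg m⁻⁴
  99–199 m: Δρ/Δz = 0.90/100 = 9.0 × 10⁻³ kg m⁻⁴
The largest gradient is in the 43–99 m interval — the pycnocline.

43–99 m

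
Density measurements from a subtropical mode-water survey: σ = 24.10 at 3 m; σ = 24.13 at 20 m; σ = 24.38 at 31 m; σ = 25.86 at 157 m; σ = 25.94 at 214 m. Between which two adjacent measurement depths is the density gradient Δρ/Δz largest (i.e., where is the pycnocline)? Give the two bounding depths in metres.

20–31 m

Compute the density gradient over each adjacent pair:
  3–20 m: Δρ/Δz = 0.03/17 = 1.8 × 10⁻³ kg m⁻⁴
  20–31 m: Δρ/Δz = 0.25/11 = 0.023 kg m⁻⁴
  31–157 m: Δρ/Δz = 1.48/126 = 0.012 kg m⁻⁴
  157–214 m: Δρ/Δz = 0.08/57 = 1.4 × 10⁻³ kg m⁻⁴
The largest gradient is in the 20–31 m interval — the pycnocline.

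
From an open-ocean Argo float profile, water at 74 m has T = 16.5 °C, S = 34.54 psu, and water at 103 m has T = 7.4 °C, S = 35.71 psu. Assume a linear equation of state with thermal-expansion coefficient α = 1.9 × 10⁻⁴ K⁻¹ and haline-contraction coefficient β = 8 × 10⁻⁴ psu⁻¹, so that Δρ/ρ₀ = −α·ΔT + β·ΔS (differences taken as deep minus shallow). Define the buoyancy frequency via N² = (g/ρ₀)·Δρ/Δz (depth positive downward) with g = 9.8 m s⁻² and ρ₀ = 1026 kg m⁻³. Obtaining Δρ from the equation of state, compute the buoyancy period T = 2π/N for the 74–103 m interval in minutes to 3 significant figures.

3.49 min

ΔT = -9.1 K, ΔS = +1.17 psu (deep − shallow).
Δρ/ρ₀ = −αΔT + βΔS = 1.729 × 10⁻³ + 9.36 × 10⁻⁴ = 2.665 × 10⁻³, so Δρ ≈ 2.734 kg m⁻³.
N² = (g/ρ₀)·Δρ/Δz = g·(Δρ/ρ₀)/Δz = 9.8 × 2.665 × 10⁻³ / 29 = 9.0059 × 10⁻⁴ s⁻².
N = √(9.0059 × 10⁻⁴) = 0.030010 rad s⁻¹ → T = 2π/N = 209.37 s = 3.4895 min ≈ 3.49 min.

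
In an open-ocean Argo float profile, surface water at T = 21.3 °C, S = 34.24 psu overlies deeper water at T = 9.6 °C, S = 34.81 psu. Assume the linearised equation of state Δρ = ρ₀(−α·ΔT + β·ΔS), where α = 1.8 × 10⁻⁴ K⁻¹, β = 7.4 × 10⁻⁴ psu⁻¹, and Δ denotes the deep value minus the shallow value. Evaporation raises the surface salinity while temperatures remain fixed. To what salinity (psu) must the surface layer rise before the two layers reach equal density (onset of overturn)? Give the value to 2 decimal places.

Neutral buoyancy requires −α(T_deep − T_surf) + β(S_deep − S_surf′) = 0.
S_surf′ = S_deep − (α/β)·ΔT = 34.81 − (1.8 × 10⁻⁴/7.4 × 10⁻⁴)·(-11.7) = 37.6559 psu.
Increase required: 37.6559 − 34.24 = 3.4159 psu.

37.66 psu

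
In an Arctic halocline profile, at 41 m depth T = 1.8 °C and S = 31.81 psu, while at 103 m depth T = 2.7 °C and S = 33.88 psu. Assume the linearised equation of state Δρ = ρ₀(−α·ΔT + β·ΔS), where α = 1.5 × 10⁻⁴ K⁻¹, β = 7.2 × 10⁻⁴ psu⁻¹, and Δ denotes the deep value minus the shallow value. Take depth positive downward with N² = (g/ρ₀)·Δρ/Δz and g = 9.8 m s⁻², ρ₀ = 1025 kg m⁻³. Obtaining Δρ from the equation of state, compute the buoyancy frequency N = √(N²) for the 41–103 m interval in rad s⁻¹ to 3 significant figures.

ΔT = +0.9 K, ΔS = +2.07 psu (deep − shallow).
Δρ/ρ₀ = −αΔT + βΔS = -1.35 × 10⁻⁴ + 1.4904 × 10⁻³ = 1.3554 × 10⁻³, so Δρ ≈ 1.389 kg m⁻³.
N² = (g/ρ₀)·Δρ/Δz = g·(Δρ/ρ₀)/Δz = 9.8 × 1.3554 × 10⁻³ / 62 = 2.1424 × 10⁻⁴ s⁻².
N = √(2.1424 × 10⁻⁴) = 0.014637 rad s⁻¹ ≈ 0.0146 rad s⁻¹.

0.0146 rad s⁻¹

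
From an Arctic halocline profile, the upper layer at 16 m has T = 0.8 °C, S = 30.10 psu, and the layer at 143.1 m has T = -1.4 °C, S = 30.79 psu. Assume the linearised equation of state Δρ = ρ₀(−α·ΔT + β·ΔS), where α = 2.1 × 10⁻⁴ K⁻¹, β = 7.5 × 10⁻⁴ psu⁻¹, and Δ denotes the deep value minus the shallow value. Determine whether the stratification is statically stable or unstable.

ΔT = -1.4 − 0.8 = -2.2 K and ΔS = 30.79 − 30.10 = +0.69 psu (deep − shallow).
−αΔT = 4.62 × 10⁻⁴; βΔS = 5.175 × 10⁻⁴; sum Δρ/ρ₀ = 9.795 × 10⁻⁴.
Δρ/ρ₀ > 0, so Δρ > 0: deeper water is denser → statically stable.

stable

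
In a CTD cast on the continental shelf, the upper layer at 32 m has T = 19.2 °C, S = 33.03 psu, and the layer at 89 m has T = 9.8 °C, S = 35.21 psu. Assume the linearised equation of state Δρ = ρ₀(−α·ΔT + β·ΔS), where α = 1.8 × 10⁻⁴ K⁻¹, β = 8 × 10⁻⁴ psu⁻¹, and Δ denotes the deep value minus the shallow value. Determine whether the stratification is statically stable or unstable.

ΔT = 9.8 − 19.2 = -9.4 K and ΔS = 35.21 − 33.03 = +2.18 psu (deep − shallow).
−αΔT = 1.692 × 10⁻³; βΔS = 1.744 × 10⁻³; sum Δρ/ρ₀ = 3.436 × 10⁻³.
Δρ/ρ₀ > 0, so Δρ > 0: deeper water is denser → statically stable.

stable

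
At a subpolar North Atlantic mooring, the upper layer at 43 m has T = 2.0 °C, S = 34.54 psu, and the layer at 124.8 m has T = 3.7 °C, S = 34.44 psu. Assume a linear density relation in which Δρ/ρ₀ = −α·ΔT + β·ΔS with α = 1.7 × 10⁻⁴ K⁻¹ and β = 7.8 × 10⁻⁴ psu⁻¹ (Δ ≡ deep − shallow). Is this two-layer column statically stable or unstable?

unstable

ΔT = 3.7 − 2.0 = +1.7 K and ΔS = 34.44 − 34.54 = -0.10 psu (deep − shallow).
−αΔT = -2.89 × 10⁻⁴; βΔS = -7.80 × 10⁻⁵; sum Δρ/ρ₀ = -3.67 × 10⁻⁴.
Δρ/ρ₀ < 0, so Δρ < 0: deeper water is lighter → statically unstable; the column would overturn.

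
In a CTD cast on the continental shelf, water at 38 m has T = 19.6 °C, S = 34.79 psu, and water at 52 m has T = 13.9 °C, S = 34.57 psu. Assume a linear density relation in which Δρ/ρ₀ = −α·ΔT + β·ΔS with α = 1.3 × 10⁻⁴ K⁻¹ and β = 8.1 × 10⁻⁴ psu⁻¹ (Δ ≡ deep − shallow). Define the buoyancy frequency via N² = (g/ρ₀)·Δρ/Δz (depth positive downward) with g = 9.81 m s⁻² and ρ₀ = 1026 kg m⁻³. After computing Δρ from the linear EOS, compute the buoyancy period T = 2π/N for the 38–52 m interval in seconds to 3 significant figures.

316 s

ΔT = -5.7 K, ΔS = -0.22 psu (deep − shallow).
Δρ/ρ₀ = −αΔT + βΔS = 7.41 × 10⁻⁴ − 1.782 × 10⁻⁴ = 5.628 × 10⁻⁴, so Δρ ≈ 0.5774 kg m⁻³.
N² = (g/ρ₀)·Δρ/Δz = g·(Δρ/ρ₀)/Δz = 9.81 × 5.628 × 10⁻⁴ / 14 = 3.9436 × 10⁻⁴ s⁻².
N = √(3.9436 × 10⁻⁴) = 0.019858 rad s⁻¹ → T = 2π/N = 316.41 s ≈ 316 s.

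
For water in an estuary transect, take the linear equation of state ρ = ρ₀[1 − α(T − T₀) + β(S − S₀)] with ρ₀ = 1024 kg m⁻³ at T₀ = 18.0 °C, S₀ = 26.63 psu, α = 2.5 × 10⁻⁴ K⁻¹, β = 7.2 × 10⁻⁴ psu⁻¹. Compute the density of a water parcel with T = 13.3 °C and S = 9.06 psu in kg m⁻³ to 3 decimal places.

T − T₀ = -4.7 K, S − S₀ = -17.57 psu.
Bracket = 1 − α·(-4.7) + β·(-17.57) = 1 + (-0.0114754) = 0.9885246.
ρ = 1024 × 0.9885246 = 1012.249 kg m⁻³.

1012.249 kg m⁻³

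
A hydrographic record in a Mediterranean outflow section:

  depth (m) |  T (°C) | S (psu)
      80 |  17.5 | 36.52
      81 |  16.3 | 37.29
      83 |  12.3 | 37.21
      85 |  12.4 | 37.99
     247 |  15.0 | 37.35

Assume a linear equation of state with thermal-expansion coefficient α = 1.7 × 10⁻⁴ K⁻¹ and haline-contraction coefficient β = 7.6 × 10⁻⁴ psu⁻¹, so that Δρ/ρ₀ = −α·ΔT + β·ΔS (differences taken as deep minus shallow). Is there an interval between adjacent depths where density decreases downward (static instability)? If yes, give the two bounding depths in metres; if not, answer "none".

85–247 m

Evaluate Δρ/ρ₀ = −αΔT + βΔS across each adjacent pair:
  80–81 m: −αΔT+βΔS = −(1.7 × 10⁻⁴)(-1.2)+(7.6 × 10⁻⁴)(+0.77) = 7.9 × 10⁻⁴ → stable
  81–83 m: −αΔT+βΔS = −(1.7 × 10⁻⁴)(-4.0)+(7.6 × 10⁻⁴)(-0.08) = 6.2 × 10⁻⁴ → stable
  83–85 m: −αΔT+βΔS = −(1.7 × 10⁻⁴)(+0.1)+(7.6 × 10⁻⁴)(+0.78) = 5.8 × 10⁻⁴ → stable
  85–247 m: −αΔT+βΔS = −(1.7 × 10⁻⁴)(+2.6)+(7.6 × 10⁻⁴)(-0.64) = -9.3 × 10⁻⁴ → UNSTABLE
The 85–247 m interval has Δρ < 0: lighter water underlies denser water.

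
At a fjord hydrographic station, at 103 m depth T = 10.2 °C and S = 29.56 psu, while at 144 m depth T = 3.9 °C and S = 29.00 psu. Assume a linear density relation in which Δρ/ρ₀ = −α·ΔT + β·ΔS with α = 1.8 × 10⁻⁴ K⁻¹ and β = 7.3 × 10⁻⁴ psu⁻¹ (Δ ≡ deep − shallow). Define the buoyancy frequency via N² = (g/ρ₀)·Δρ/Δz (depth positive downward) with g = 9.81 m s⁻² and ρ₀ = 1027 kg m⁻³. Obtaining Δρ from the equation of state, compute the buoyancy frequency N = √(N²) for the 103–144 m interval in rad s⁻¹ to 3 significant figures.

ΔT = -6.3 K, ΔS = -0.56 psu (deep − shallow).
Δρ/ρ₀ = −αΔT + βΔS = 1.134 × 10⁻³ − 4.088 × 10⁻⁴ = 7.252 × 10⁻⁴, so Δρ ≈ 0.7448 kg m⁻³.
N² = (g/ρ₀)·Δρ/Δz = g·(Δρ/ρ₀)/Δz = 9.81 × 7.252 × 10⁻⁴ / 41 = 1.7352 × 10⁻⁴ s⁻².
N = √(1.7352 × 10⁻⁴) = 0.013173 rad s⁻¹ ≈ 0.0132 rad s⁻¹.

0.0132 rad s⁻¹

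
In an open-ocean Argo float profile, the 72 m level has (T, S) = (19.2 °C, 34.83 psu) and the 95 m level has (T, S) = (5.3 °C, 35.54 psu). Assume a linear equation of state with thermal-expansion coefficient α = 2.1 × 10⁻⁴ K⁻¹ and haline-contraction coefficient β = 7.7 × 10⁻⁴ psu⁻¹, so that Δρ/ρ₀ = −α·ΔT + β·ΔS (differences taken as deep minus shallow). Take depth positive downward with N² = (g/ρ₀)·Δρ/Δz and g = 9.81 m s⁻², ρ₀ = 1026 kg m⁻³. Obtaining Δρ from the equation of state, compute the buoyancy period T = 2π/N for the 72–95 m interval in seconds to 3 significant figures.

163 s

ΔT = -13.9 K, ΔS = +0.71 psu (deep − shallow).
Δρ/ρ₀ = −αΔT + βΔS = 2.919 × 10⁻³ + 5.467 × 10⁻⁴ = 3.4657 × 10⁻³, so Δρ ≈ 3.556 kg m⁻³.
N² = (g/ρ₀)·Δρ/Δz = g·(Δρ/ρ₀)/Δz = 9.81 × 3.4657 × 10⁻³ / 23 = 1.4782 × 10⁻³ s⁻².
N = √(1.4782 × 10⁻³) = 0.038447 rad s⁻¹ → T = 2π/N = 163.42 s ≈ 163 s.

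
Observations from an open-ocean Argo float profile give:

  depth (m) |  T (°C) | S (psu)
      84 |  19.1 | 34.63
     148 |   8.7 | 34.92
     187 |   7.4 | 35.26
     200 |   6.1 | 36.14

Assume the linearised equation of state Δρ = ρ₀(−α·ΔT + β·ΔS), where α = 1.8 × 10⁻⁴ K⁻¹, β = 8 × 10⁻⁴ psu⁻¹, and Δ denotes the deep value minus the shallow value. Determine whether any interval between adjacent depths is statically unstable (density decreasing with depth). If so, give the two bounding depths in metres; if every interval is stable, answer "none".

none

Evaluate Δρ/ρ₀ = −αΔT + βΔS across each adjacent pair:
  84–148 m: −αΔT+βΔS = −(1.8 × 10⁻⁴)(-10.4)+(8 × 10⁻⁴)(+0.29) = 2.1 × 10⁻³ → stable
  148–187 m: −αΔT+βΔS = −(1.8 × 10⁻⁴)(-1.3)+(8 × 10⁻⁴)(+0.34) = 5.1 × 10⁻⁴ → stable
  187–200 m: −αΔT+βΔS = −(1.8 × 10⁻⁴)(-1.3)+(8 × 10⁻⁴)(+0.88) = 9.4 × 10⁻⁴ → stable
Every interval has Δρ > 0: the column is stably stratified throughout.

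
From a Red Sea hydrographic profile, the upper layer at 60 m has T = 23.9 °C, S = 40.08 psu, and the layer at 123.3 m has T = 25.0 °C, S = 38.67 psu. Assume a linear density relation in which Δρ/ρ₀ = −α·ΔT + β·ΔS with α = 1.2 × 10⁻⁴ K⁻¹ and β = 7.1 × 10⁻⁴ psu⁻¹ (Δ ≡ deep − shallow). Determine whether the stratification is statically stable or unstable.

unstable

ΔT = 25.0 − 23.9 = +1.1 K and ΔS = 38.67 − 40.08 = -1.41 psu (deep − shallow).
−αΔT = -1.32 × 10⁻⁴; βΔS = -1.0011 × 10⁻³; sum Δρ/ρ₀ = -1.1331 × 10⁻³.
Δρ/ρ₀ < 0, so Δρ < 0: deeper water is lighter → statically unstable; the column would overturn.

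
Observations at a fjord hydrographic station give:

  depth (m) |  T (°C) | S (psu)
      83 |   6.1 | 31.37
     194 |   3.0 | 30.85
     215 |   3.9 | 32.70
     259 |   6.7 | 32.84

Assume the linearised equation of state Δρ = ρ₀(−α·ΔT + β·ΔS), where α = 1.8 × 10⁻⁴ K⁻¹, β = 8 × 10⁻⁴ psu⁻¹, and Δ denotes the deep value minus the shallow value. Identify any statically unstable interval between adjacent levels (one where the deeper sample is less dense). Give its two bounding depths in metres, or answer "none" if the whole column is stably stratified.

Evaluate Δρ/ρ₀ = −αΔT + βΔS across each adjacent pair:
  83–194 m: −αΔT+βΔS = −(1.8 × 10⁻⁴)(-3.1)+(8 × 10⁻⁴)(-0.52) = 1.4 × 10⁻⁴ → stable
  194–215 m: −αΔT+βΔS = −(1.8 × 10⁻⁴)(+0.9)+(8 × 10⁻⁴)(+1.85) = 1.3 × 10⁻³ → stable
  215–259 m: −αΔT+βΔS = −(1.8 × 10⁻⁴)(+2.8)+(8 × 10⁻⁴)(+0.14) = -3.9 × 10⁻⁴ → UNSTABLE
The 215–259 m interval has Δρ < 0: lighter water underlies denser water.

215–259 m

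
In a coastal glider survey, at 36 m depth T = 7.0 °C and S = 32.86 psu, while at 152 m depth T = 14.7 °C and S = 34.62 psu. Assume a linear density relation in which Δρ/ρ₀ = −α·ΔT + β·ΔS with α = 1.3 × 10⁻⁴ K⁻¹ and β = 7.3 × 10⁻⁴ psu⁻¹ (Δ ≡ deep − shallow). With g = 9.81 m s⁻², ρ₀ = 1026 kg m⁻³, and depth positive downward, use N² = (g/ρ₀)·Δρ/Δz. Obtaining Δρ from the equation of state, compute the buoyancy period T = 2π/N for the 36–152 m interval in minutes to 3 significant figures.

ΔT = +7.7 K, ΔS = +1.76 psu (deep − shallow).
Δρ/ρ₀ = −αΔT + βΔS = -1.001 × 10⁻³ + 1.2848 × 10⁻³ = 2.838 × 10⁻⁴, so Δρ ≈ 0.2912 kg m⁻³.
N² = (g/ρ₀)·Δρ/Δz = g·(Δρ/ρ₀)/Δz = 9.81 × 2.838 × 10⁻⁴ / 116 = 2.4001 × 10⁻⁵ s⁻².
N = √(2.4001 × 10⁻⁵) = 4.8991 × 10⁻³ rad s⁻¹ → T = 2π/N = 1.2825 × 10³ s = 21.375 min ≈ 21.4 min.

21.4 min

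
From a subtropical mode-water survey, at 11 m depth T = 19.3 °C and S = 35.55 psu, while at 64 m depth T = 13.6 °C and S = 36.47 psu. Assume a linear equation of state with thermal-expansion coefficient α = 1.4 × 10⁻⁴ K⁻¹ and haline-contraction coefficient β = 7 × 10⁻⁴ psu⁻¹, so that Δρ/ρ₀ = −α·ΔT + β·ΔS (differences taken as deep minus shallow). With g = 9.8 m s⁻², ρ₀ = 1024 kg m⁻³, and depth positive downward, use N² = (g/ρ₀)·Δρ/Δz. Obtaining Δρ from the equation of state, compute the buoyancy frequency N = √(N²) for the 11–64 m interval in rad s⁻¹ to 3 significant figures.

ΔT = -5.7 K, ΔS = +0.92 psu (deep − shallow).
Δρ/ρ₀ = −αΔT + βΔS = 7.98 × 10⁻⁴ + 6.44 × 10⁻⁴ = 1.442 × 10⁻³, so Δρ ≈ 1.477 kg m⁻³.
N² = (g/ρ₀)·Δρ/Δz = g·(Δρ/ρ₀)/Δz = 9.8 × 1.442 × 10⁻³ / 53 = 2.6663 × 10⁻⁴ s⁻².
N = √(2.6663 × 10⁻⁴) = 0.016329 rad s⁻¹ ≈ 0.0163 rad s⁻¹.

0.0163 rad s⁻¹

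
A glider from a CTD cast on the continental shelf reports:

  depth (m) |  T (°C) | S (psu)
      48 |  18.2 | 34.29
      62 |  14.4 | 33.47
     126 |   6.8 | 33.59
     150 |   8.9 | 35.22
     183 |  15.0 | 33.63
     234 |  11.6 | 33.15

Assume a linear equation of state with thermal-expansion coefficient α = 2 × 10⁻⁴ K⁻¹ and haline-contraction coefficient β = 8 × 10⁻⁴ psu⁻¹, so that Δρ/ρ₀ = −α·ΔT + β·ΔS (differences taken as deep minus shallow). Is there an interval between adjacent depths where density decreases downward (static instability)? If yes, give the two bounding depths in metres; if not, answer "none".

150–183 m

Evaluate Δρ/ρ₀ = −αΔT + βΔS across each adjacent pair:
  48–62 m: −αΔT+βΔS = −(2 × 10⁻⁴)(-3.8)+(8 × 10⁻⁴)(-0.82) = 1.0 × 10⁻⁴ → stable
  62–126 m: −αΔT+βΔS = −(2 × 10⁻⁴)(-7.6)+(8 × 10⁻⁴)(+0.12) = 1.6 × 10⁻³ → stable
  126–150 m: −αΔT+βΔS = −(2 × 10⁻⁴)(+2.1)+(8 × 10⁻⁴)(+1.63) = 8.8 × 10⁻⁴ → stable
  150–183 m: −αΔT+βΔS = −(2 × 10⁻⁴)(+6.1)+(8 × 10⁻⁴)(-1.59) = -2.5 × 10⁻³ → UNSTABLE
  183–234 m: −αΔT+βΔS = −(2 × 10⁻⁴)(-3.4)+(8 × 10⁻⁴)(-0.48) = 3.0 × 10⁻⁴ → stable
The 150–183 m interval has Δρ < 0: lighter water underlies denser water.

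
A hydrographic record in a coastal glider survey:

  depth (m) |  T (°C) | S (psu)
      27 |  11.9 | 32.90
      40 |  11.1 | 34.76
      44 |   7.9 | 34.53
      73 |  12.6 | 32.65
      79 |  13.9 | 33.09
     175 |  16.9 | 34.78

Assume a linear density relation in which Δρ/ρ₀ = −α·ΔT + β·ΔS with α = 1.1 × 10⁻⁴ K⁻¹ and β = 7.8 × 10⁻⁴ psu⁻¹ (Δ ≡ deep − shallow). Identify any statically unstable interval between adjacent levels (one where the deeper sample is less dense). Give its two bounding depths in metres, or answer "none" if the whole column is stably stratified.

44–73 m

Evaluate Δρ/ρ₀ = −αΔT + βΔS across each adjacent pair:
  27–40 m: −αΔT+βΔS = −(1.1 × 10⁻⁴)(-0.8)+(7.8 × 10⁻⁴)(+1.86) = 1.5 × 10⁻³ → stable
  40–44 m: −αΔT+βΔS = −(1.1 × 10⁻⁴)(-3.2)+(7.8 × 10⁻⁴)(-0.23) = 1.7 × 10⁻⁴ → stable
  44–73 m: −αΔT+βΔS = −(1.1 × 10⁻⁴)(+4.7)+(7.8 × 10⁻⁴)(-1.88) = -2.0 × 10⁻³ → UNSTABLE
  73–79 m: −αΔT+βΔS = −(1.1 × 10⁻⁴)(+1.3)+(7.8 × 10⁻⁴)(+0.44) = 2.0 × 10⁻⁴ → stable
  79–175 m: −αΔT+βΔS = −(1.1 × 10⁻⁴)(+3.0)+(7.8 × 10⁻⁴)(+1.69) = 9.9 × 10⁻⁴ → stable
The 44–73 m interval has Δρ < 0: lighter water underlies denser water.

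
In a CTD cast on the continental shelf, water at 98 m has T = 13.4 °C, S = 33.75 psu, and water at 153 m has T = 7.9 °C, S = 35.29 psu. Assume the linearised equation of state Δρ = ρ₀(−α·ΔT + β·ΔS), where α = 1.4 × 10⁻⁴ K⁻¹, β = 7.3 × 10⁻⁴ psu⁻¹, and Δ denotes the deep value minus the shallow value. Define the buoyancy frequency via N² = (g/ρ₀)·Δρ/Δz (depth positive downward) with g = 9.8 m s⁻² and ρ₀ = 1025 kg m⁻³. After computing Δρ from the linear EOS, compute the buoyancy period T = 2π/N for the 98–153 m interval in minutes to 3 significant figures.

ΔT = -5.5 K, ΔS = +1.54 psu (deep − shallow).
Δρ/ρ₀ = −αΔT + βΔS = 7.70 × 10⁻⁴ + 1.1242 × 10⁻³ = 1.8942 × 10⁻³, so Δρ ≈ 1.942 kg m⁻³.
N² = (g/ρ₀)·Δρ/Δz = g·(Δρ/ρ₀)/Δz = 9.8 × 1.8942 × 10⁻³ / 55 = 3.3751 × 10⁻⁴ s⁻².
N = √(3.3751 × 10⁻⁴) = 0.018371 rad s⁻¹ → T = 2π/N = 342.02 s = 5.7003 min ≈ 5.70 min.

5.70 min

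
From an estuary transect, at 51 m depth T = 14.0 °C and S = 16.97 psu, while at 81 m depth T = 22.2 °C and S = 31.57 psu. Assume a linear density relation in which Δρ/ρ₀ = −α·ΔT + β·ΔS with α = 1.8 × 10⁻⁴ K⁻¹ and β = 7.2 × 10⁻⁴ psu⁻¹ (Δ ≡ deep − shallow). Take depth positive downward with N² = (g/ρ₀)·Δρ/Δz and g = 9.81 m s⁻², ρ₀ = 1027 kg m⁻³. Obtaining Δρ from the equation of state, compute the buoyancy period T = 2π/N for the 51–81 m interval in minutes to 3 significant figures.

1.93 min

ΔT = +8.2 K, ΔS = +14.60 psu (deep − shallow).
Δρ/ρ₀ = −αΔT + βΔS = -1.476 × 10⁻³ + 0.010512 = 9.036 × 10⁻³, so Δρ ≈ 9.280 kg m⁻³.
N² = (g/ρ₀)·Δρ/Δz = g·(Δρ/ρ₀)/Δz = 9.81 × 9.036 × 10⁻³ / 30 = 2.9548 × 10⁻³ s⁻².
N = √(2.9548 × 10⁻³) = 0.054358 rad s⁻¹ → T = 2π/N = 115.59 s = 1.9265 min ≈ 1.93 min.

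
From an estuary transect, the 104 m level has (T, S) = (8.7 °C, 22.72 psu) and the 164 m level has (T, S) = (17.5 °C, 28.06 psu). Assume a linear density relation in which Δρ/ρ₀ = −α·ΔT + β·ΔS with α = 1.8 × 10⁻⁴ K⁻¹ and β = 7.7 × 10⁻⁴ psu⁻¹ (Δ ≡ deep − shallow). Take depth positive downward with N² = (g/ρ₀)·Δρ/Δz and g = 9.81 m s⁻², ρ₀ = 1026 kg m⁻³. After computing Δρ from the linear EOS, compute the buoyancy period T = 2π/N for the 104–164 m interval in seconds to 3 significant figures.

ΔT = +8.8 K, ΔS = +5.34 psu (deep − shallow).
Δρ/ρ₀ = −αΔT + βΔS = -1.584 × 10⁻³ + 4.1118 × 10⁻³ = 2.5278 × 10⁻³, so Δρ ≈ 2.594 kg m⁻³.
N² = (g/ρ₀)·Δρ/Δz = g·(Δρ/ρ₀)/Δz = 9.81 × 2.5278 × 10⁻³ / 60 = 4.1330 × 10⁻⁴ s⁻².
N = √(4.1330 × 10⁻⁴) = 0.020330 rad s⁻¹ → T = 2π/N = 309.06 s ≈ 309 s.

309 s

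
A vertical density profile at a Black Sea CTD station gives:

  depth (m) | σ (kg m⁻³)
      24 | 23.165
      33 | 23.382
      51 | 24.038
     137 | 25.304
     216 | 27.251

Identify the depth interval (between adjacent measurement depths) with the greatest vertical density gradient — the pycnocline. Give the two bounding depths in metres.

Compute the density gradient over each adjacent pair:
  24–33 m: Δρ/Δz = 0.217/9 = 0.024 kg m⁻⁴
  33–51 m: Δρ/Δz = 0.656/18 = 0.036 kg m⁻⁴
  51–137 m: Δρ/Δz = 1.266/86 = 0.015 kg m⁻⁴
  137–216 m: Δρ/Δz = 1.947/79 = 0.025 kg m⁻⁴
The largest gradient is in the 33–51 m interval — the pycnocline.

33–51 m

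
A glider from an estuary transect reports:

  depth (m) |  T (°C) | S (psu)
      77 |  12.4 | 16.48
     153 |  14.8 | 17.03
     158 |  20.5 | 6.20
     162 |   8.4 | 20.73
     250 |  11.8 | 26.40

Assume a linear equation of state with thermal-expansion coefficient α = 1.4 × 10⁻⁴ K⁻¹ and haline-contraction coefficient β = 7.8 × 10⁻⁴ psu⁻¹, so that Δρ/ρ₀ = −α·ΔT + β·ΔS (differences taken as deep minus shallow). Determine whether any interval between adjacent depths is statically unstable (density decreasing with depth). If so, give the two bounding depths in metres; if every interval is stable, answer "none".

153–158 m

Evaluate Δρ/ρ₀ = −αΔT + βΔS across each adjacent pair:
  77–153 m: −αΔT+βΔS = −(1.4 × 10⁻⁴)(+2.4)+(7.8 × 10⁻⁴)(+0.55) = 9.3 × 10⁻⁵ → stable
  153–158 m: −αΔT+βΔS = −(1.4 × 10⁻⁴)(+5.7)+(7.8 × 10⁻⁴)(-10.83) = -9.2 × 10⁻³ → UNSTABLE
  158–162 m: −αΔT+βΔS = −(1.4 × 10⁻⁴)(-12.1)+(7.8 × 10⁻⁴)(+14.53) = 0.013 → stable
  162–250 m: −αΔT+βΔS = −(1.4 × 10⁻⁴)(+3.4)+(7.8 × 10⁻⁴)(+5.67) = 3.9 × 10⁻³ → stable
The 153–158 m interval has Δρ < 0: lighter water underlies denser water.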